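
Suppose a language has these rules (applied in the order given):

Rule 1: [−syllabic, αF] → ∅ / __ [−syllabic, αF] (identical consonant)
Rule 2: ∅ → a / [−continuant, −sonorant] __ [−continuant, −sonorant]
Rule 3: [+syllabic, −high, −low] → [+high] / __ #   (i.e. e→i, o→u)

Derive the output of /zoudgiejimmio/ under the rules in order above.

Rule 1 (degemination): /mm/ is a geminate; the first /m/ deletes. /zoudgiejimmio/ → zoudgiejimio.
Rule 2 (stop-cluster a-epenthesis): /d/ and /g/ form a stop–stop cluster, so [a] is inserted between them. /zoudgiejimio/ → zoudagiejimio.
Rule 3 (final vowel raising): /o/ is a mid vowel in word-final position, so it raises to [u]. /zoudagiejimio/ → zoudagiejimiu.

zoudagiejimiu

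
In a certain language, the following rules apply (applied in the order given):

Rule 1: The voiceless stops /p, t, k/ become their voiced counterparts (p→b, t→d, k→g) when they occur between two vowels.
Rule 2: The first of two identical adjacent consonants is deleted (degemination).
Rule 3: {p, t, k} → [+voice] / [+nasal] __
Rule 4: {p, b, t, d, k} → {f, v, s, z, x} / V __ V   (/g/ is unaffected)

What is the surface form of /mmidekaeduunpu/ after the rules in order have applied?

Rule 1 (intervocalic voicing): /k/ is a voiceless stop between vowels /e/ and /a/, so it voices to [g]. /mmidekaeduunpu/ → mmidegaeduunpu.
Rule 2 (degemination): /mm/ is a geminate; the first /m/ deletes. /mmidegaeduunpu/ → midegaeduunpu.
Rule 3 (post-nasal voicing): /p/ is a voiceless stop immediately after the nasal /n/, so it voices to [b]. /midegaeduunpu/ → midegaeduunbu.
Rule 4 (intervocalic spirantization): /d/ is a stop between vowels /i/ and /e/, so it spirantizes to the fricative [z]. /d/ is a stop between vowels /e/ and /u/, so it spirantizes to the fricative [z]. /midegaeduunbu/ → mizegaezuunbu.

mizegaezuunbu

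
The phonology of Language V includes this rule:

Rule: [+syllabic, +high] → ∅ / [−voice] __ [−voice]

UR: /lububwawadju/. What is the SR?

lububwawadju

No segment of /lububwawadju/ meets the structural description of the rule, so the form surfaces unchanged.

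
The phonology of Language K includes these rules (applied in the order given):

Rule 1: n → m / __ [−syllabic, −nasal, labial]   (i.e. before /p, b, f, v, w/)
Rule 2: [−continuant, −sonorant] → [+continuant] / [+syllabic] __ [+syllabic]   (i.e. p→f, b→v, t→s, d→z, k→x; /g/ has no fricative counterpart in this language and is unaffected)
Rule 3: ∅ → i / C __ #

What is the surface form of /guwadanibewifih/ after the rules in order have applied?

guwazanivewifihi

Rule 1 (nasal place assimilation): no segment meets the environment; /guwadanibewifih/ is unchanged.
Rule 2 (intervocalic spirantization): /d/ is a stop between vowels /a/ and /a/, so it spirantizes to the fricative [z]. /b/ is a stop between vowels /i/ and /e/, so it spirantizes to the fricative [v]. /guwadanibewifih/ → guwazanivewifih.
Rule 3 (final i-epenthesis): the form ends in the consonant /h/, so [i] is inserted word-finally. /guwazanivewifih/ → guwazanivewifihi.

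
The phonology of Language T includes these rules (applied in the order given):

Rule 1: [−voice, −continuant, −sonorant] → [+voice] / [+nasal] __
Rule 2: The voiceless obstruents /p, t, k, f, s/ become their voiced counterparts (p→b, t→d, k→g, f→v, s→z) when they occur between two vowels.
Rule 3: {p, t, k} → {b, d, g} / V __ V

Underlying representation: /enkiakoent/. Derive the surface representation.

Rule 1 (post-nasal voicing): /k/ is a voiceless stop immediately after the nasal /n/, so it voices to [g]. /t/ is a voiceless stop immediately after the nasal /n/, so it voices to [d]. /enkiakoent/ → engiakoend.
Rule 2 (intervocalic voicing): /k/ is a voiceless obstruent between vowels /a/ and /o/, so it voices to [g]. /engiakoend/ → engiagoend.
Rule 3 (intervocalic voicing): no segment meets the environment; /engiagoend/ is unchanged.

engiagoend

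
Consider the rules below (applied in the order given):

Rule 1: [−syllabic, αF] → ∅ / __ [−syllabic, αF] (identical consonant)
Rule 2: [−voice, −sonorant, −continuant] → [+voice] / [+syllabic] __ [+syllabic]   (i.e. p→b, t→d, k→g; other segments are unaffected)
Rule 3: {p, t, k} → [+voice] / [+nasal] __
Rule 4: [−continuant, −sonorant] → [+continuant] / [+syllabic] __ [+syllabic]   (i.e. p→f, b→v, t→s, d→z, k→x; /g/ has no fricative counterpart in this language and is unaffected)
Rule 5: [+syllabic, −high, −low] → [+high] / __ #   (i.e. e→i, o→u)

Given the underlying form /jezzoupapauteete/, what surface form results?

jezouvavauzeezi

Rule 1 (degemination): /zz/ is a geminate; the first /z/ deletes. /jezzoupapauteete/ → jezoupapauteete.
Rule 2 (intervocalic voicing): /p/ is a voiceless stop between vowels /u/ and /a/, so it voices to [b]. /p/ is a voiceless stop between vowels /a/ and /a/, so it voices to [b]. /t/ is a voiceless stop between vowels /u/ and /e/, so it voices to [d]. /t/ is a voiceless stop between vowels /e/ and /e/, so it voices to [d]. /jezoupapauteete/ → jezoubabaudeede.
Rule 3 (post-nasal voicing): no segment meets the environment; /jezoubabaudeede/ is unchanged.
Rule 4 (intervocalic spirantization): /b/ is a stop between vowels /u/ and /a/, so it spirantizes to the fricative [v]. /b/ is a stop between vowels /a/ and /a/, so it spirantizes to the fricative [v]. /d/ is a stop between vowels /u/ and /e/, so it spirantizes to the fricative [z]. /d/ is a stop between vowels /e/ and /e/, so it spirantizes to the fricative [z]. /jezoubabaudeede/ → jezouvavauzeeze.
Rule 5 (final vowel raising): /e/ is a mid vowel in word-final position, so it raises to [i]. /jezouvavauzeeze/ → jezouvavauzeezi.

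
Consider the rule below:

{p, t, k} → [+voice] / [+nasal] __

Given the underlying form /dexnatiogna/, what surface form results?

No segment of /dexnatiogna/ meets the structural description of the rule, so the form surfaces unchanged.

dexnatiogna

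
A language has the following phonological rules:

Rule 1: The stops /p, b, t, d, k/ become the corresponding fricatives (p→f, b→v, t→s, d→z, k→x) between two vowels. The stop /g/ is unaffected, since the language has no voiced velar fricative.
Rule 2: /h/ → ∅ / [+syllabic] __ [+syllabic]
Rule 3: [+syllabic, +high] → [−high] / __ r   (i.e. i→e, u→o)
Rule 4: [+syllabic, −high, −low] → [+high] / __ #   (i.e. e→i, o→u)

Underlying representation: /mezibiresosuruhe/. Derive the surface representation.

meziveresosorui

Rule 1 (intervocalic spirantization): /b/ is a stop between vowels /i/ and /i/, so it spirantizes to the fricative [v]. /mezibiresosuruhe/ → meziviresosuruhe.
Rule 2 (intervocalic h-deletion): /h/ occurs between vowels /u/ and /e/, so it deletes. /meziviresosuruhe/ → meziviresosurue.
Rule 3 (pre-rhotic lowering): /i/ is a high vowel immediately before /r/, so it lowers to [e]. /u/ is a high vowel immediately before /r/, so it lowers to [o]. /meziviresosurue/ → meziveresosorue.
Rule 4 (final vowel raising): /e/ is a mid vowel in word-final position, so it raises to [i]. /meziveresosorue/ → meziveresosorui.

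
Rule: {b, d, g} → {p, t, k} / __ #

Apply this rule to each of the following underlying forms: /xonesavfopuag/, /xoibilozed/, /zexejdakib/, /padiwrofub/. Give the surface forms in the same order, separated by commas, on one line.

/xonesavfopuag/: /g/ is a voiced stop in word-final position, so it devoices to [k]. → [xonesavfopuak].
/xoibilozed/: /d/ is a voiced stop in word-final position, so it devoices to [t]. → [xoibilozet].
/zexejdakib/: /b/ is a voiced stop in word-final position, so it devoices to [p]. → [zexejdakip].
/padiwrofub/: /b/ is a voiced stop in word-final position, so it devoices to [p]. → [padiwrofup].

xonesavfopuak, xoibilozet, zexejdakip, padiwrofup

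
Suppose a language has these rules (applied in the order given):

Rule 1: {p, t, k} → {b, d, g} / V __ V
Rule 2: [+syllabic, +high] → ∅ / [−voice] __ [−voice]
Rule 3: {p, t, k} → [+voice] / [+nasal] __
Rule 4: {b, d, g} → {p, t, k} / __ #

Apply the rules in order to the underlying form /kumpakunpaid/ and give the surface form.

Rule 1 (intervocalic voicing): /k/ is a voiceless stop between vowels /a/ and /u/, so it voices to [g]. /kumpakunpaid/ → kumpagunpaid.
Rule 2 (high vowel syncope): no segment meets the environment; /kumpagunpaid/ is unchanged.
Rule 3 (post-nasal voicing): /p/ is a voiceless stop immediately after the nasal /m/, so it voices to [b]. /p/ is a voiceless stop immediately after the nasal /n/, so it voices to [b]. /kumpagunpaid/ → kumbagunbaid.
Rule 4 (final devoicing): /d/ is a voiced stop in word-final position, so it devoices to [t]. /kumbagunbaid/ → kumbagunbait.

kumbagunbait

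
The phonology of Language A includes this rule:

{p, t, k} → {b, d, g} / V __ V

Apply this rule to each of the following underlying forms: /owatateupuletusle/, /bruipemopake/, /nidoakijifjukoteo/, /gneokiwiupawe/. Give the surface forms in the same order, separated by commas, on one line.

owadadeubuledusle, bruibemobage, nidoagijifjugodeo, gneogiwiubawe

/owatateupuletusle/: /t/ is a voiceless stop between vowels /a/ and /a/, so it voices to [d]. /t/ is a voiceless stop between vowels /a/ and /e/, so it voices to [d]. /p/ is a voiceless stop between vowels /u/ and /u/, so it voices to [b]. /t/ is a voiceless stop between vowels /e/ and /u/, so it voices to [d]. → [owadadeubuledusle].
/bruipemopake/: /p/ is a voiceless stop between vowels /i/ and /e/, so it voices to [b]. /p/ is a voiceless stop between vowels /o/ and /a/, so it voices to [b]. /k/ is a voiceless stop between vowels /a/ and /e/, so it voices to [g]. → [bruibemobage].
/nidoakijifjukoteo/: /k/ is a voiceless stop between vowels /a/ and /i/, so it voices to [g]. /k/ is a voiceless stop between vowels /u/ and /o/, so it voices to [g]. /t/ is a voiceless stop between vowels /o/ and /e/, so it voices to [d]. → [nidoagijifjugodeo].
/gneokiwiupawe/: /k/ is a voiceless stop between vowels /o/ and /i/, so it voices to [g]. /p/ is a voiceless stop between vowels /u/ and /a/, so it voices to [b]. → [gneogiwiubawe].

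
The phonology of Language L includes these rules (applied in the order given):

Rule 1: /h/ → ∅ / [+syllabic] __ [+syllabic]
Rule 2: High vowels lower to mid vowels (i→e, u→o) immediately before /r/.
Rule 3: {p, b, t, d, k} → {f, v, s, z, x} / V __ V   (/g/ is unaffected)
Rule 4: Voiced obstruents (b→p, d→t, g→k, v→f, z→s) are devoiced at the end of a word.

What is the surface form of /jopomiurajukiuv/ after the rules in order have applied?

jofomiorajuxiuf

Rule 1 (intervocalic h-deletion): no segment meets the environment; /jopomiurajukiuv/ is unchanged.
Rule 2 (pre-rhotic lowering): /u/ is a high vowel immediately before /r/, so it lowers to [o]. /jopomiurajukiuv/ → jopomiorajukiuv.
Rule 3 (intervocalic spirantization): /p/ is a stop between vowels /o/ and /o/, so it spirantizes to the fricative [f]. /k/ is a stop between vowels /u/ and /i/, so it spirantizes to the fricative [x]. /jopomiorajukiuv/ → jofomiorajuxiuv.
Rule 4 (final devoicing): /v/ is a voiced obstruent in word-final position, so it devoices to [f]. /jofomiorajuxiuv/ → jofomiorajuxiuf.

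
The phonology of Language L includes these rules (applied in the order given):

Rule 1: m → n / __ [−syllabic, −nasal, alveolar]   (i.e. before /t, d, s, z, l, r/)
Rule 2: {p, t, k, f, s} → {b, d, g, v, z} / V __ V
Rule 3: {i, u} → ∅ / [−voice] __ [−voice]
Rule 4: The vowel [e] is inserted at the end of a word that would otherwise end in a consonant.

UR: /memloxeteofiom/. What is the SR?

menloxedeoviome

Rule 1 (nasal place assimilation): /m/ precedes the alveolar consonant /l/, so it assimilates in place to [n]. /memloxeteofiom/ → menloxeteofiom.
Rule 2 (intervocalic voicing): /t/ is a voiceless obstruent between vowels /e/ and /e/, so it voices to [d]. /f/ is a voiceless obstruent between vowels /o/ and /i/, so it voices to [v]. /menloxeteofiom/ → menloxedeoviom.
Rule 3 (high vowel syncope): no segment meets the environment; /menloxedeoviom/ is unchanged.
Rule 4 (final e-epenthesis): the form ends in the consonant /m/, so [e] is inserted word-finally. /menloxedeoviom/ → menloxedeoviome.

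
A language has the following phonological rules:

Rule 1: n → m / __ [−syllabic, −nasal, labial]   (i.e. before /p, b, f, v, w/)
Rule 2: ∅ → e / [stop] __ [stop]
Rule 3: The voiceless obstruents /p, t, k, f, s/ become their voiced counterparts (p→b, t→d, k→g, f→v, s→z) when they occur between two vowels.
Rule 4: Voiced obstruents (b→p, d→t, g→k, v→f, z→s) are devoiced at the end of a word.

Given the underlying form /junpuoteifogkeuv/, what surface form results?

Rule 1 (nasal place assimilation): /n/ precedes the labial consonant /p/, so it assimilates in place to [m]. /junpuoteifogkeuv/ → jumpuoteifogkeuv.
Rule 2 (stop-cluster e-epenthesis): /g/ and /k/ form a stop–stop cluster, so [e] is inserted between them. /jumpuoteifogkeuv/ → jumpuoteifogekeuv.
Rule 3 (intervocalic voicing): /t/ is a voiceless obstruent between vowels /o/ and /e/, so it voices to [d]. /f/ is a voiceless obstruent between vowels /i/ and /o/, so it voices to [v]. /k/ is a voiceless obstruent between vowels /e/ and /e/, so it voices to [g]. /jumpuoteifogekeuv/ → jumpuodeivogegeuv.
Rule 4 (final devoicing): /v/ is a voiced obstruent in word-final position, so it devoices to [f]. /jumpuodeivogegeuv/ → jumpuodeivogegeuf.

jumpuodeivogegeuf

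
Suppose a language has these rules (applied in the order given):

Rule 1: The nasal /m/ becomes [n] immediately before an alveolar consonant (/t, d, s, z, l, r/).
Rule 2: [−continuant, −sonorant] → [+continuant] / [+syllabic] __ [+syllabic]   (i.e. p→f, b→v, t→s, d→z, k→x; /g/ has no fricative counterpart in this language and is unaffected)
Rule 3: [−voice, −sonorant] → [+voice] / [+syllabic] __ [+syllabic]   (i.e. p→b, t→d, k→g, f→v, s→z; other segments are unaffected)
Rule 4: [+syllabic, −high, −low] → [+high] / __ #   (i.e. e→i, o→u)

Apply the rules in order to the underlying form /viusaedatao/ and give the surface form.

Rule 1 (nasal place assimilation): no segment meets the environment; /viusaedatao/ is unchanged.
Rule 2 (intervocalic spirantization): /d/ is a stop between vowels /e/ and /a/, so it spirantizes to the fricative [z]. /t/ is a stop between vowels /a/ and /a/, so it spirantizes to the fricative [s]. /viusaedatao/ → viusaezasao.
Rule 3 (intervocalic voicing): /s/ is a voiceless obstruent between vowels /u/ and /a/, so it voices to [z]. /s/ is a voiceless obstruent between vowels /a/ and /a/, so it voices to [z]. /viusaezasao/ → viuzaezazao.
Rule 4 (final vowel raising): /o/ is a mid vowel in word-final position, so it raises to [u]. /viuzaezazao/ → viuzaezazau.

viuzaezazau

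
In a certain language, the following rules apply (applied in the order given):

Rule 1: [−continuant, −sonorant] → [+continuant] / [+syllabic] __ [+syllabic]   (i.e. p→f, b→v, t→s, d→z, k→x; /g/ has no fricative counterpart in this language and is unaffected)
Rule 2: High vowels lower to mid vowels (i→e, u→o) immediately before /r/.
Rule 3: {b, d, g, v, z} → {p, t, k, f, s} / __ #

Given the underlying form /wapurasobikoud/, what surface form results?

Rule 1 (intervocalic spirantization): /p/ is a stop between vowels /a/ and /u/, so it spirantizes to the fricative [f]. /b/ is a stop between vowels /o/ and /i/, so it spirantizes to the fricative [v]. /k/ is a stop between vowels /i/ and /o/, so it spirantizes to the fricative [x]. /wapurasobikoud/ → wafurasovixoud.
Rule 2 (pre-rhotic lowering): /u/ is a high vowel immediately before /r/, so it lowers to [o]. /wafurasovixoud/ → waforasovixoud.
Rule 3 (final devoicing): /d/ is a voiced obstruent in word-final position, so it devoices to [t]. /waforasovixoud/ → waforasovixout.

waforasovixout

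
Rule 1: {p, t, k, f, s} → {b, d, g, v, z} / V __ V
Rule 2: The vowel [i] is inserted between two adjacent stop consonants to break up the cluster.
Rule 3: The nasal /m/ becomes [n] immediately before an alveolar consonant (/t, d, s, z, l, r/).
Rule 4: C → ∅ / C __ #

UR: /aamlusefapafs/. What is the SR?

aanluzevabaf

Rule 1 (intervocalic voicing): /s/ is a voiceless obstruent between vowels /u/ and /e/, so it voices to [z]. /f/ is a voiceless obstruent between vowels /e/ and /a/, so it voices to [v]. /p/ is a voiceless obstruent between vowels /a/ and /a/, so it voices to [b]. /aamlusefapafs/ → aamluzevabafs.
Rule 2 (stop-cluster i-epenthesis): no segment meets the environment; /aamluzevabafs/ is unchanged.
Rule 3 (nasal place assimilation): /m/ precedes the alveolar consonant /l/, so it assimilates in place to [n]. /aamluzevabafs/ → aanluzevabafs.
Rule 4 (final cluster simplification): /s/ is the second consonant of a word-final cluster /fs/, so it deletes. /aanluzevabafs/ → aanluzevabaf.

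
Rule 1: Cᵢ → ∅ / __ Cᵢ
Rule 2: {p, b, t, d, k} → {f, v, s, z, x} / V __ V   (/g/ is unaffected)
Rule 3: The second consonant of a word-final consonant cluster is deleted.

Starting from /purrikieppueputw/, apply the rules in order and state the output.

Rule 1 (degemination): /rr/ is a geminate; the first /r/ deletes. /pp/ is a geminate; the first /p/ deletes. /purrikieppueputw/ → purikiepueputw.
Rule 2 (intervocalic spirantization): /k/ is a stop between vowels /i/ and /i/, so it spirantizes to the fricative [x]. /p/ is a stop between vowels /e/ and /u/, so it spirantizes to the fricative [f]. /p/ is a stop between vowels /e/ and /u/, so it spirantizes to the fricative [f]. /purikiepueputw/ → purixiefuefutw.
Rule 3 (final cluster simplification): /w/ is the second consonant of a word-final cluster /tw/, so it deletes. /purixiefuefutw/ → purixiefuefut.

purixiefuefut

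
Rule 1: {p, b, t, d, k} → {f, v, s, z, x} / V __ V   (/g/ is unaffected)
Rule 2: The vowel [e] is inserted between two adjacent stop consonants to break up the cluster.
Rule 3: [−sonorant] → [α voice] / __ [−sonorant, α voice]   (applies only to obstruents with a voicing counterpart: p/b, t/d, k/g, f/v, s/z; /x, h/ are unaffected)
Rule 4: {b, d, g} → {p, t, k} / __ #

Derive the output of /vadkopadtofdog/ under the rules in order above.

Rule 1 (intervocalic spirantization): /p/ is a stop between vowels /o/ and /a/, so it spirantizes to the fricative [f]. /vadkopadtofdog/ → vadkofadtofdog.
Rule 2 (stop-cluster e-epenthesis): /d/ and /k/ form a stop–stop cluster, so [e] is inserted between them. /d/ and /t/ form a stop–stop cluster, so [e] is inserted between them. /vadkofadtofdog/ → vadekofadetofdog.
Rule 3 (regressive voicing assimilation): /f/ precedes the voiced obstruent /d/, so it voices to [v] by assimilation. /vadekofadetofdog/ → vadekofadetovdog.
Rule 4 (final devoicing): /g/ is a voiced stop in word-final position, so it devoices to [k]. /vadekofadetovdog/ → vadekofadetovdok.

vadekofadetovdok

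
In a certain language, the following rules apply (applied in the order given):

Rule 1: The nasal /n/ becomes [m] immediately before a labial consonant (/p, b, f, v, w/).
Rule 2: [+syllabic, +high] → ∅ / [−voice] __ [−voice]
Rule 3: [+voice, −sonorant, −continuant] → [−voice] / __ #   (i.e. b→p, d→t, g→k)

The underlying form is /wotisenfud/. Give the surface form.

wotsemfut

Rule 1 (nasal place assimilation): /n/ precedes the labial consonant /f/, so it assimilates in place to [m]. /wotisenfud/ → wotisemfud.
Rule 2 (high vowel syncope): /i/ is a high vowel flanked by voiceless consonants /t/ and /s/, so it deletes. /wotisemfud/ → wotsemfud.
Rule 3 (final devoicing): /d/ is a voiced stop in word-final position, so it devoices to [t]. /wotsemfud/ → wotsemfut.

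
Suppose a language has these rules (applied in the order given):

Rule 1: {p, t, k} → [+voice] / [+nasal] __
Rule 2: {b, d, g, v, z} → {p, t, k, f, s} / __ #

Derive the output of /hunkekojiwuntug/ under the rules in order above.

hungekojiwunduk

Rule 1 (post-nasal voicing): /k/ is a voiceless stop immediately after the nasal /n/, so it voices to [g]. /t/ is a voiceless stop immediately after the nasal /n/, so it voices to [d]. /hunkekojiwuntug/ → hungekojiwundug.
Rule 2 (final devoicing): /g/ is a voiced obstruent in word-final position, so it devoices to [k]. /hungekojiwundug/ → hungekojiwunduk.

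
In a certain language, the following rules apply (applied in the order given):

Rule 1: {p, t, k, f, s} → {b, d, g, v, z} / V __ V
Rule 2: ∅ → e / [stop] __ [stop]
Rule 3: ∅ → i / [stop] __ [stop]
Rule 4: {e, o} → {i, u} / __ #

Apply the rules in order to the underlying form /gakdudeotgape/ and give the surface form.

Rule 1 (intervocalic voicing): /p/ is a voiceless obstruent between vowels /a/ and /e/, so it voices to [b]. /gakdudeotgape/ → gakdudeotgabe.
Rule 2 (stop-cluster e-epenthesis): /k/ and /d/ form a stop–stop cluster, so [e] is inserted between them. /t/ and /g/ form a stop–stop cluster, so [e] is inserted between them. /gakdudeotgabe/ → gakedudeotegabe.
Rule 3 (stop-cluster i-epenthesis): no segment meets the environment; /gakedudeotegabe/ is unchanged.
Rule 4 (final vowel raising): /e/ is a mid vowel in word-final position, so it raises to [i]. /gakedudeotegabe/ → gakedudeotegabi.

gakedudeotegabi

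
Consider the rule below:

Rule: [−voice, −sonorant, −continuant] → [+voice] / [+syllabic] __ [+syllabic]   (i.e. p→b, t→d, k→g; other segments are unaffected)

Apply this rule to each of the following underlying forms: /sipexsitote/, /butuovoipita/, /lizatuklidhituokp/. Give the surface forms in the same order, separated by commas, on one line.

/sipexsitote/: /p/ is a voiceless stop between vowels /i/ and /e/, so it voices to [b]. /t/ is a voiceless stop between vowels /i/ and /o/, so it voices to [d]. /t/ is a voiceless stop between vowels /o/ and /e/, so it voices to [d]. → [sibexsidode].
/butuovoipita/: /t/ is a voiceless stop between vowels /u/ and /u/, so it voices to [d]. /p/ is a voiceless stop between vowels /i/ and /i/, so it voices to [b]. /t/ is a voiceless stop between vowels /i/ and /a/, so it voices to [d]. → [buduovoibida].
/lizatuklidhituokp/: /t/ is a voiceless stop between vowels /a/ and /u/, so it voices to [d]. /t/ is a voiceless stop between vowels /i/ and /u/, so it voices to [d]. → [lizaduklidhiduokp].

sibexsidode, buduovoibida, lizaduklidhiduokp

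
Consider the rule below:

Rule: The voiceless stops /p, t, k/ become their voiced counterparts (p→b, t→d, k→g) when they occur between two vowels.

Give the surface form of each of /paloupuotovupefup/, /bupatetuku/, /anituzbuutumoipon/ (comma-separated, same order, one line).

paloubuodovubefup, bubadedugu, aniduzbuudumoibon

/paloupuotovupefup/: /p/ is a voiceless stop between vowels /u/ and /u/, so it voices to [b]. /t/ is a voiceless stop between vowels /o/ and /o/, so it voices to [d]. /p/ is a voiceless stop between vowels /u/ and /e/, so it voices to [b]. → [paloubuodovubefup].
/bupatetuku/: /p/ is a voiceless stop between vowels /u/ and /a/, so it voices to [b]. /t/ is a voiceless stop between vowels /a/ and /e/, so it voices to [d]. /t/ is a voiceless stop between vowels /e/ and /u/, so it voices to [d]. /k/ is a voiceless stop between vowels /u/ and /u/, so it voices to [g]. → [bubadedugu].
/anituzbuutumoipon/: /t/ is a voiceless stop between vowels /i/ and /u/, so it voices to [d]. /t/ is a voiceless stop between vowels /u/ and /u/, so it voices to [d]. /p/ is a voiceless stop between vowels /i/ and /o/, so it voices to [b]. → [aniduzbuudumoibon].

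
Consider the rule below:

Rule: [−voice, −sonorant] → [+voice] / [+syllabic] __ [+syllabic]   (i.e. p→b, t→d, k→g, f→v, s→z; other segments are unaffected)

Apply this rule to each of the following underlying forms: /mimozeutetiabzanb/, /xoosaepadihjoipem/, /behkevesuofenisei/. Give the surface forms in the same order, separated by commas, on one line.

mimozeudediabzanb, xoozaebadihjoibem, behkevezuovenizei

/mimozeutetiabzanb/: /t/ is a voiceless obstruent between vowels /u/ and /e/, so it voices to [d]. /t/ is a voiceless obstruent between vowels /e/ and /i/, so it voices to [d]. → [mimozeudediabzanb].
/xoosaepadihjoipem/: /s/ is a voiceless obstruent between vowels /o/ and /a/, so it voices to [z]. /p/ is a voiceless obstruent between vowels /e/ and /a/, so it voices to [b]. /p/ is a voiceless obstruent between vowels /i/ and /e/, so it voices to [b]. → [xoozaebadihjoibem].
/behkevesuofenisei/: /s/ is a voiceless obstruent between vowels /e/ and /u/, so it voices to [z]. /f/ is a voiceless obstruent between vowels /o/ and /e/, so it voices to [v]. /s/ is a voiceless obstruent between vowels /i/ and /e/, so it voices to [z]. → [behkevezuovenizei].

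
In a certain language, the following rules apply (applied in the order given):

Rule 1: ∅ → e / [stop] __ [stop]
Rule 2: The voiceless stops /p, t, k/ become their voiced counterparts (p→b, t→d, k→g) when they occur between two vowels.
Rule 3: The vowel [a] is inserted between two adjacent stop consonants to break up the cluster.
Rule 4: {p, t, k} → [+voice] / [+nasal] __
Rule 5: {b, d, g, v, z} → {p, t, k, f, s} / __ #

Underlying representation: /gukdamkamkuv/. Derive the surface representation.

gugedamgamguf

Rule 1 (stop-cluster e-epenthesis): /k/ and /d/ form a stop–stop cluster, so [e] is inserted between them. /gukdamkamkuv/ → gukedamkamkuv.
Rule 2 (intervocalic voicing): /k/ is a voiceless stop between vowels /u/ and /e/, so it voices to [g]. /gukedamkamkuv/ → gugedamkamkuv.
Rule 3 (stop-cluster a-epenthesis): no segment meets the environment; /gugedamkamkuv/ is unchanged.
Rule 4 (post-nasal voicing): /k/ is a voiceless stop immediately after the nasal /m/, so it voices to [g]. /k/ is a voiceless stop immediately after the nasal /m/, so it voices to [g]. /gugedamkamkuv/ → gugedamgamguv.
Rule 5 (final devoicing): /v/ is a voiced obstruent in word-final position, so it devoices to [f]. /gugedamgamguv/ → gugedamgamguf.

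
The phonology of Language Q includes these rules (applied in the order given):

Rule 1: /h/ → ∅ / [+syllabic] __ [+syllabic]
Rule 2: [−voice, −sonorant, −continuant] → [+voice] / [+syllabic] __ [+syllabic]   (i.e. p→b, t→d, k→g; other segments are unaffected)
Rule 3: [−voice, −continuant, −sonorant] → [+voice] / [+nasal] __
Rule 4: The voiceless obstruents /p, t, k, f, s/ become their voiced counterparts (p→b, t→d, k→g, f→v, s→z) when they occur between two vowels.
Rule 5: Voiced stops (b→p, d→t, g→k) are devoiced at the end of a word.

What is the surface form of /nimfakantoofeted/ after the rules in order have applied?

nimfagandoovedet

Rule 1 (intervocalic h-deletion): no segment meets the environment; /nimfakantoofeted/ is unchanged.
Rule 2 (intervocalic voicing): /k/ is a voiceless stop between vowels /a/ and /a/, so it voices to [g]. /t/ is a voiceless stop between vowels /e/ and /e/, so it voices to [d]. /nimfakantoofeted/ → nimfagantoofeded.
Rule 3 (post-nasal voicing): /t/ is a voiceless stop immediately after the nasal /n/, so it voices to [d]. /nimfagantoofeded/ → nimfagandoofeded.
Rule 4 (intervocalic voicing): /f/ is a voiceless obstruent between vowels /o/ and /e/, so it voices to [v]. /nimfagandoofeded/ → nimfagandooveded.
Rule 5 (final devoicing): /d/ is a voiced stop in word-final position, so it devoices to [t]. /nimfagandooveded/ → nimfagandoovedet.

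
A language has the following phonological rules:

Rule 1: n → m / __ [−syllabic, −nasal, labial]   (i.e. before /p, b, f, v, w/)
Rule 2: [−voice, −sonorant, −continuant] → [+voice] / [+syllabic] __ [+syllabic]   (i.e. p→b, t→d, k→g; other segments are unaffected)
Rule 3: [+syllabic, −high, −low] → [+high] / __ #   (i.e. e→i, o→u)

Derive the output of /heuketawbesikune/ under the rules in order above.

Rule 1 (nasal place assimilation): no segment meets the environment; /heuketawbesikune/ is unchanged.
Rule 2 (intervocalic voicing): /k/ is a voiceless stop between vowels /u/ and /e/, so it voices to [g]. /t/ is a voiceless stop between vowels /e/ and /a/, so it voices to [d]. /k/ is a voiceless stop between vowels /i/ and /u/, so it voices to [g]. /heuketawbesikune/ → heugedawbesigune.
Rule 3 (final vowel raising): /e/ is a mid vowel in word-final position, so it raises to [i]. /heugedawbesigune/ → heugedawbesiguni.

heugedawbesiguni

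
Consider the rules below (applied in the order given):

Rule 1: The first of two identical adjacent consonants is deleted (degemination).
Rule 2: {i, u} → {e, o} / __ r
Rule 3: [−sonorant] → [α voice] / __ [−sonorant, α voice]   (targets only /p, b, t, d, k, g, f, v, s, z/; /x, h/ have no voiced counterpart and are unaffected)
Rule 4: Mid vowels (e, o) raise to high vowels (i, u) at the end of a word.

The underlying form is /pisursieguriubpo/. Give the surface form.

pisorsiegoriuppu

Rule 1 (degemination): no segment meets the environment; /pisursieguriubpo/ is unchanged.
Rule 2 (pre-rhotic lowering): /u/ is a high vowel immediately before /r/, so it lowers to [o]. /u/ is a high vowel immediately before /r/, so it lowers to [o]. /pisursieguriubpo/ → pisorsiegoriubpo.
Rule 3 (regressive voicing assimilation): /b/ precedes the voiceless obstruent /p/, so it devoices to [p] by assimilation. /pisorsiegoriubpo/ → pisorsiegoriuppo.
Rule 4 (final vowel raising): /o/ is a mid vowel in word-final position, so it raises to [u]. /pisorsiegoriuppo/ → pisorsiegoriuppu.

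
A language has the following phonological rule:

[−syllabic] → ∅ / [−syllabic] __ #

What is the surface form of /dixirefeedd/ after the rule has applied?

dixirefeed

/d/ is the second consonant of a word-final cluster /dd/, so it deletes.
The other instances of /d/, /x/, /r/, /f/ do not occur in the required environment and remain unchanged.
Surface form: [dixirefeed].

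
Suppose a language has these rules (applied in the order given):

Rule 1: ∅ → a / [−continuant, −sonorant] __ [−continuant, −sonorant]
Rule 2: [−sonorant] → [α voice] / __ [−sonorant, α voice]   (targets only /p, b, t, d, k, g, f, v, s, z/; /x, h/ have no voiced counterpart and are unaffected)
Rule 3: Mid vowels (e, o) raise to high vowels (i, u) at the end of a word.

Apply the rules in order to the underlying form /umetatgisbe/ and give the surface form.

Rule 1 (stop-cluster a-epenthesis): /t/ and /g/ form a stop–stop cluster, so [a] is inserted between them. /umetatgisbe/ → umetatagisbe.
Rule 2 (regressive voicing assimilation): /s/ precedes the voiced obstruent /b/, so it voices to [z] by assimilation. /umetatagisbe/ → umetatagizbe.
Rule 3 (final vowel raising): /e/ is a mid vowel in word-final position, so it raises to [i]. /umetatagizbe/ → umetatagizbi.

umetatagizbi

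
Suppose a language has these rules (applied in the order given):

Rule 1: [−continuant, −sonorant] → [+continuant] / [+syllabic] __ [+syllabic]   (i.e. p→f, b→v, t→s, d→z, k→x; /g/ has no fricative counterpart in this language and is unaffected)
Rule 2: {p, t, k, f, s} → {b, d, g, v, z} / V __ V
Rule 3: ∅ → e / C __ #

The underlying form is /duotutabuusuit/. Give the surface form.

Rule 1 (intervocalic spirantization): /t/ is a stop between vowels /o/ and /u/, so it spirantizes to the fricative [s]. /t/ is a stop between vowels /u/ and /a/, so it spirantizes to the fricative [s]. /b/ is a stop between vowels /a/ and /u/, so it spirantizes to the fricative [v]. /duotutabuusuit/ → duosusavuusuit.
Rule 2 (intervocalic voicing): /s/ is a voiceless obstruent between vowels /o/ and /u/, so it voices to [z]. /s/ is a voiceless obstruent between vowels /u/ and /a/, so it voices to [z]. /s/ is a voiceless obstruent between vowels /u/ and /u/, so it voices to [z]. /duosusavuusuit/ → duozuzavuuzuit.
Rule 3 (final e-epenthesis): the form ends in the consonant /t/, so [e] is inserted word-finally. /duozuzavuuzuit/ → duozuzavuuzuite.

duozuzavuuzuite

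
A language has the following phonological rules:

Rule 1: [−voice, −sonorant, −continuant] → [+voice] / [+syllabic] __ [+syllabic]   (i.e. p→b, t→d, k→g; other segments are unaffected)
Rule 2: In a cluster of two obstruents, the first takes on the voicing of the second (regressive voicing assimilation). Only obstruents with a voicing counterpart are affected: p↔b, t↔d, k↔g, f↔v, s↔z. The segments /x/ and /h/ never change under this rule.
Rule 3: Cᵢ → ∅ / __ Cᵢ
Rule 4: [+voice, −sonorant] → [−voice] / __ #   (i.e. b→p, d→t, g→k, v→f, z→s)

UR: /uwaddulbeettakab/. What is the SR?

uwadulbeetagap

Rule 1 (intervocalic voicing): /k/ is a voiceless stop between vowels /a/ and /a/, so it voices to [g]. /uwaddulbeettakab/ → uwaddulbeettagab.
Rule 2 (regressive voicing assimilation): no segment meets the environment; /uwaddulbeettagab/ is unchanged.
Rule 3 (degemination): /dd/ is a geminate; the first /d/ deletes. /tt/ is a geminate; the first /t/ deletes. /uwaddulbeettagab/ → uwadulbeetagab.
Rule 4 (final devoicing): /b/ is a voiced obstruent in word-final position, so it devoices to [p]. /uwadulbeetagab/ → uwadulbeetagap.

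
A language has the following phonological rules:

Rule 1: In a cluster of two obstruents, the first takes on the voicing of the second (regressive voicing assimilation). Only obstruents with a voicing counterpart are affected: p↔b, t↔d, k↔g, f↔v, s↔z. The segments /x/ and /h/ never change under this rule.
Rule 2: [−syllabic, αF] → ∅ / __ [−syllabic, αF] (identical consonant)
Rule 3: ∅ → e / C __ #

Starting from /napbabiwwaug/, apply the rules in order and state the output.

nababiwauge

Rule 1 (regressive voicing assimilation): /p/ precedes the voiced obstruent /b/, so it voices to [b] by assimilation. /napbabiwwaug/ → nabbabiwwaug.
Rule 2 (degemination): /bb/ is a geminate; the first /b/ deletes. /ww/ is a geminate; the first /w/ deletes. /nabbabiwwaug/ → nababiwaug.
Rule 3 (final e-epenthesis): the form ends in the consonant /g/, so [e] is inserted word-finally. /nababiwaug/ → nababiwauge.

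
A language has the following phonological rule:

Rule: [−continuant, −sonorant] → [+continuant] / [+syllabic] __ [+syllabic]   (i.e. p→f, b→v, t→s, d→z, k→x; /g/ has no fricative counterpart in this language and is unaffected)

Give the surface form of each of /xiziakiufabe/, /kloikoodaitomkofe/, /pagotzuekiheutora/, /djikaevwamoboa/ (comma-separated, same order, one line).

/xiziakiufabe/: /k/ is a stop between vowels /a/ and /i/, so it spirantizes to the fricative [x]. /b/ is a stop between vowels /a/ and /e/, so it spirantizes to the fricative [v]. → [xiziaxiufave].
/kloikoodaitomkofe/: /k/ is a stop between vowels /i/ and /o/, so it spirantizes to the fricative [x]. /d/ is a stop between vowels /o/ and /a/, so it spirantizes to the fricative [z]. /t/ is a stop between vowels /i/ and /o/, so it spirantizes to the fricative [s]. → [kloixoozaisomkofe].
/pagotzuekiheutora/: /k/ is a stop between vowels /e/ and /i/, so it spirantizes to the fricative [x]. /t/ is a stop between vowels /u/ and /o/, so it spirantizes to the fricative [s]. → [pagotzuexiheusora].
/djikaevwamoboa/: /k/ is a stop between vowels /i/ and /a/, so it spirantizes to the fricative [x]. /b/ is a stop between vowels /o/ and /o/, so it spirantizes to the fricative [v]. → [djixaevwamovoa].

xiziaxiufave, kloixoozaisomkofe, pagotzuexiheusora, djixaevwamovoa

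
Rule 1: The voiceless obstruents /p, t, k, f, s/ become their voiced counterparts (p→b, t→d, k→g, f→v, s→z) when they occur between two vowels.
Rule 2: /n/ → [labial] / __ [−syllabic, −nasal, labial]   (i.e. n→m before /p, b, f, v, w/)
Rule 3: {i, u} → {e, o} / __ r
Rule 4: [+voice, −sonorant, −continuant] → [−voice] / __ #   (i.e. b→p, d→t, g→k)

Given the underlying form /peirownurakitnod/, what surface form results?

peerownoragitnot

Rule 1 (intervocalic voicing): /k/ is a voiceless obstruent between vowels /a/ and /i/, so it voices to [g]. /peirownurakitnod/ → peirownuragitnod.
Rule 2 (nasal place assimilation): no segment meets the environment; /peirownuragitnod/ is unchanged.
Rule 3 (pre-rhotic lowering): /i/ is a high vowel immediately before /r/, so it lowers to [e]. /u/ is a high vowel immediately before /r/, so it lowers to [o]. /peirownuragitnod/ → peerownoragitnod.
Rule 4 (final devoicing): /d/ is a voiced stop in word-final position, so it devoices to [t]. /peerownoragitnod/ → peerownoragitnot.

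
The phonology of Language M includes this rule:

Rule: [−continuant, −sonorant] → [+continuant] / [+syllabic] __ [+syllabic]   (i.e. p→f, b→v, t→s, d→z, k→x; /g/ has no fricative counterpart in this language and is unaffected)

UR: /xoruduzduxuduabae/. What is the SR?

Scanning /xoruduzduxuduabae/: /d/ is a stop between vowels /u/ and /u/, so it spirantizes to the fricative [z]; /d/ at position 8 is not in the conditioning environment; /d/ is a stop between vowels /u/ and /u/, so it spirantizes to the fricative [z]; /b/ is a stop between vowels /a/ and /a/, so it spirantizes to the fricative [v].
Result: [xoruzuzduxuzuavae].

xoruzuzduxuzuavae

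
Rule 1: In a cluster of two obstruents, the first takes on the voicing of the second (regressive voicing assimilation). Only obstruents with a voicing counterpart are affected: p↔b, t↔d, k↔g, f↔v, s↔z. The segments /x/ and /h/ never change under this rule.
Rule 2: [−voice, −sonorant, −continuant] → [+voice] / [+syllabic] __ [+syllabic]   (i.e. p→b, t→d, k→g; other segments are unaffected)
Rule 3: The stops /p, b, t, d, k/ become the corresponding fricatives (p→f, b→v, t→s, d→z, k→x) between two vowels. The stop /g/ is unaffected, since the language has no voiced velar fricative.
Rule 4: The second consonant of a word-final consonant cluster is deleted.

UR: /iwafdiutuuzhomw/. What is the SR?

iwavdiuzuushom

Rule 1 (regressive voicing assimilation): /f/ precedes the voiced obstruent /d/, so it voices to [v] by assimilation. /z/ precedes the voiceless obstruent /h/, so it devoices to [s] by assimilation. /iwafdiutuuzhomw/ → iwavdiutuushomw.
Rule 2 (intervocalic voicing): /t/ is a voiceless stop between vowels /u/ and /u/, so it voices to [d]. /iwavdiutuushomw/ → iwavdiuduushomw.
Rule 3 (intervocalic spirantization): /d/ is a stop between vowels /u/ and /u/, so it spirantizes to the fricative [z]. /iwavdiuduushomw/ → iwavdiuzuushomw.
Rule 4 (final cluster simplification): /w/ is the second consonant of a word-final cluster /mw/, so it deletes. /iwavdiuzuushomw/ → iwavdiuzuushom.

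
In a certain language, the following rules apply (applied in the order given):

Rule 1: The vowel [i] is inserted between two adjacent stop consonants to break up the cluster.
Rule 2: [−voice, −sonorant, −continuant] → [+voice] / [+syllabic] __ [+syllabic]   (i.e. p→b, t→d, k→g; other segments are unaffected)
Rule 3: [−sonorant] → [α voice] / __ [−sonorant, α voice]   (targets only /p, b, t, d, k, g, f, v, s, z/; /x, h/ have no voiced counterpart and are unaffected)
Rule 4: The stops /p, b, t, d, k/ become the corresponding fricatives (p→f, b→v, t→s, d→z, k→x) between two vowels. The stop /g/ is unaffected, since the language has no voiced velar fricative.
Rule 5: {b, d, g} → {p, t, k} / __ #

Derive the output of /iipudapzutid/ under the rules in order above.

Rule 1 (stop-cluster i-epenthesis): no segment meets the environment; /iipudapzutid/ is unchanged.
Rule 2 (intervocalic voicing): /p/ is a voiceless stop between vowels /i/ and /u/, so it voices to [b]. /t/ is a voiceless stop between vowels /u/ and /i/, so it voices to [d]. /iipudapzutid/ → iibudapzudid.
Rule 3 (regressive voicing assimilation): /p/ precedes the voiced obstruent /z/, so it voices to [b] by assimilation. /iibudapzudid/ → iibudabzudid.
Rule 4 (intervocalic spirantization): /b/ is a stop between vowels /i/ and /u/, so it spirantizes to the fricative [v]. /d/ is a stop between vowels /u/ and /a/, so it spirantizes to the fricative [z]. /d/ is a stop between vowels /u/ and /i/, so it spirantizes to the fricative [z]. /iibudabzudid/ → iivuzabzuzid.
Rule 5 (final devoicing): /d/ is a voiced stop in word-final position, so it devoices to [t]. /iivuzabzuzid/ → iivuzabzuzit.

iivuzabzuzit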